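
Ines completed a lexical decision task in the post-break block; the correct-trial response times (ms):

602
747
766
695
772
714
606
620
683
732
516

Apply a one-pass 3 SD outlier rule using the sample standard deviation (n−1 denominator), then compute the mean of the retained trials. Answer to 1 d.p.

677.5 ms

n = 11, ΣRT = 7453, M = 677.545
Σ(x−M)² = 66432.73; s = √(66432.73/10) = 81.506
Cutoffs: 677.545 ± 3·81.506 → [433.0, 922.1]
No RTs fall outside the cutoffs; all 11 retained. Mean = 7453/11 = 677.545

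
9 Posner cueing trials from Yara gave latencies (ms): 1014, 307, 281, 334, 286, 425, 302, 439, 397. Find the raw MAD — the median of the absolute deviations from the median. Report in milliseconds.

Sorted: 281, 286, 302, 307, 334, 397, 425, 439, 1014 → median = 334
|x − 334|: 680, 27, 53, 0, 48, 91, 32, 105, 63
Sorted deviations: 0, 27, 32, 48, 53, 63, 91, 105, 680 → MAD = 53

53 ms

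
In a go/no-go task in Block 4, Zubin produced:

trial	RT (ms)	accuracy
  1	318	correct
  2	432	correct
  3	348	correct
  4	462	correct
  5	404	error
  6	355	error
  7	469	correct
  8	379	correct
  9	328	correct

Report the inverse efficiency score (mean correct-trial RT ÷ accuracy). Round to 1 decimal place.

502.5 ms

Correct trials (n=7): 318, 432, 348, 462, 469, 379, 328
Mean correct RT = 2736/7 = 390.8571 ms
Proportion correct = 7/9
IES = 390.8571 / (7/9) = 502.531 ms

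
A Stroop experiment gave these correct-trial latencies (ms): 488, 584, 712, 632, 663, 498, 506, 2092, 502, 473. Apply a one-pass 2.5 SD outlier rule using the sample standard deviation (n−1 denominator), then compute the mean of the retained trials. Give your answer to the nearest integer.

n = 10, ΣRT = 7150, M = 715.000
Σ(x−M)² = 2169124.00; s = √(2169124.00/9) = 490.932
Cutoffs: 715.000 ± 2.5·490.932 → [-512.3, 1942.3]
Outside: 2092 → excluded.
Retained (n=9): Σ = 5058, mean = 5058/9 = 562.000

562 ms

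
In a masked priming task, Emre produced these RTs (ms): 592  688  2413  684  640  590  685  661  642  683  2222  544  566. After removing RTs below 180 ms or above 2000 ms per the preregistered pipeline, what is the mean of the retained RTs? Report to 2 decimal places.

634.09 ms

Excluded: 2222, 2413
Retained (n=11): Σ = 6975
Mean = 6975/11 = 634.0909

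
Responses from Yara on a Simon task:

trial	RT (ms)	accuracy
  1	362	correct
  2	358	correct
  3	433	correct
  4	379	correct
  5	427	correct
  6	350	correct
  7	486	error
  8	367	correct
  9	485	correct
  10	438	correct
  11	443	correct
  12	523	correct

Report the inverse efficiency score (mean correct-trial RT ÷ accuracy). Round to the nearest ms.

453 ms

Correct trials (n=11): 362, 358, 433, 379, 427, 350, 367, 485, 438, 443, 523
Mean correct RT = 4565/11 = 415.0000 ms
Proportion correct = 11/12
IES = 415.0000 / (11/12) = 452.727 ms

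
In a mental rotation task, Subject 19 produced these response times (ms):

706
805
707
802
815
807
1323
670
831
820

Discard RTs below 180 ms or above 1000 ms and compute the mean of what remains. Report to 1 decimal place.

773.7 ms

Excluded: 1323
Retained (n=9): Σ = 6963
Mean = 6963/9 = 773.6667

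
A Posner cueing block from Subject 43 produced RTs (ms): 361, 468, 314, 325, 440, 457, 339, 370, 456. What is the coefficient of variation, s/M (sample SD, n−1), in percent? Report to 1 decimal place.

15.9%

n = 9, Σ = 3530, M = 392.2222
Σ(x−M)² = 31227.556; s = √(31227.556/8) = 62.4776
CV = 62.4776 / 392.2222 = 0.15929 = 15.929%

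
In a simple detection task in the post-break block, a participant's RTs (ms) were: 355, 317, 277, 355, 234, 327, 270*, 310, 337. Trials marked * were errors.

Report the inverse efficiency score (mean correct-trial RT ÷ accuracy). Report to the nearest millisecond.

Correct trials (n=8): 355, 317, 277, 355, 234, 327, 310, 337
Mean correct RT = 2512/8 = 314.0000 ms
Proportion correct = 8/9
IES = 314.0000 / (8/9) = 353.250 ms

353 ms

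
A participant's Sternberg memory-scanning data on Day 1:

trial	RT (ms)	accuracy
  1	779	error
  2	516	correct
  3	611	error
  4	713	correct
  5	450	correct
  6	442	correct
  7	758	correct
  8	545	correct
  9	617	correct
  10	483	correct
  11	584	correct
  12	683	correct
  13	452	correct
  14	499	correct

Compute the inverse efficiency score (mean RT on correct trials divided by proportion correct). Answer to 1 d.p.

Correct trials (n=12): 516, 713, 450, 442, 758, 545, 617, 483, 584, 683, 452, 499
Mean correct RT = 6742/12 = 561.8333 ms
Proportion correct = 12/14
IES = 561.8333 / (12/14) = 655.472 ms

655.5 ms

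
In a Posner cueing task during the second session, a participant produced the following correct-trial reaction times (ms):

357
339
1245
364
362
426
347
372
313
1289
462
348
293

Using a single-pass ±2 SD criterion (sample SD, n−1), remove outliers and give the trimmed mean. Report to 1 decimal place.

362.1 ms

n = 13, ΣRT = 6517, M = 501.308
Σ(x−M)² = 1409068.77; s = √(1409068.77/12) = 342.670
Cutoffs: 501.308 ± 2·342.670 → [-184.0, 1186.6]
Outside: 1245, 1289 → excluded.
Retained (n=11): Σ = 3983, mean = 3983/11 = 362.091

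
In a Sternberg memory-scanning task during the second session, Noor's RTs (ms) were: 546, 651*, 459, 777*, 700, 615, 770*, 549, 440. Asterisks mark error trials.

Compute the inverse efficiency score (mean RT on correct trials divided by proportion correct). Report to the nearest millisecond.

Correct trials (n=6): 546, 459, 700, 615, 549, 440
Mean correct RT = 3309/6 = 551.5000 ms
Proportion correct = 6/9
IES = 551.5000 / (6/9) = 827.250 ms

827 ms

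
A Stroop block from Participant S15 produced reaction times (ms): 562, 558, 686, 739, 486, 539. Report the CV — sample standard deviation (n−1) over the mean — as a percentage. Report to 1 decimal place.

n = 6, Σ = 3570, M = 595.0000
Σ(x−M)² = 46492.000; s = √(46492.000/5) = 96.4282
CV = 96.4282 / 595.0000 = 0.16206 = 16.206%

16.2%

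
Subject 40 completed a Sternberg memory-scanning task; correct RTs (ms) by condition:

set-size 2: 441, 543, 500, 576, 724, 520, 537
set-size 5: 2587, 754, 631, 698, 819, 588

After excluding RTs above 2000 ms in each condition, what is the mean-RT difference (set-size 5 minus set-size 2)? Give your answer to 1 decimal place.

set-size 5: exclude 2587
M(set-size 2) = 3841/7 = 548.714
M(set-size 5) = 3490/5 = 698.000
Difference = 698.000 − 548.714 = 149.286 ms

149.3 ms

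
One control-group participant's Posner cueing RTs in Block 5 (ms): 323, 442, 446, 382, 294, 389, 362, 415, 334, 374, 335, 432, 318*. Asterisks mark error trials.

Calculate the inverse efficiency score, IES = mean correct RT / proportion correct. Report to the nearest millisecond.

Correct trials (n=12): 323, 442, 446, 382, 294, 389, 362, 415, 334, 374, 335, 432
Mean correct RT = 4528/12 = 377.3333 ms
Proportion correct = 12/13
IES = 377.3333 / (12/13) = 408.778 ms

409 ms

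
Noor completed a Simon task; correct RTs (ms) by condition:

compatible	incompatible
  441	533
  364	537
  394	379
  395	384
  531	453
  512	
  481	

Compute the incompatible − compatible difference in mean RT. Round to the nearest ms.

M(compatible) = 3118/7 = 445.429
M(incompatible) = 2286/5 = 457.200
Difference = 457.200 − 445.429 = 11.771 ms

12 ms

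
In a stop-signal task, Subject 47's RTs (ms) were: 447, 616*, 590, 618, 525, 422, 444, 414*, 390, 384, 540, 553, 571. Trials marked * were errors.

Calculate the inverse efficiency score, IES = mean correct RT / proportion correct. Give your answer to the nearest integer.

Correct trials (n=11): 447, 590, 618, 525, 422, 444, 390, 384, 540, 553, 571
Mean correct RT = 5484/11 = 498.5455 ms
Proportion correct = 11/13
IES = 498.5455 / (11/13) = 589.190 ms

589 ms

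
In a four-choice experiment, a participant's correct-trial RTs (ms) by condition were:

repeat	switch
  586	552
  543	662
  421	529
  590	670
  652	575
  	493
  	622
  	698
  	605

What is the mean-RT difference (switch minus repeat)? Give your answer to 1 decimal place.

42.3 ms

M(repeat) = 2792/5 = 558.400
M(switch) = 5406/9 = 600.667
Difference = 600.667 − 558.400 = 42.267 ms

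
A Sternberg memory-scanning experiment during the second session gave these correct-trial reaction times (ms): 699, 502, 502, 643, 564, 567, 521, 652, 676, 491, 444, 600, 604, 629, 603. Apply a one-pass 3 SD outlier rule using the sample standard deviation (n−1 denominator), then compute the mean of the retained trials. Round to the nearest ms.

n = 15, ΣRT = 8697, M = 579.800
Σ(x−M)² = 78926.40; s = √(78926.40/14) = 75.084
Cutoffs: 579.800 ± 3·75.084 → [354.5, 805.1]
No RTs fall outside the cutoffs; all 15 retained. Mean = 8697/15 = 579.800

580 ms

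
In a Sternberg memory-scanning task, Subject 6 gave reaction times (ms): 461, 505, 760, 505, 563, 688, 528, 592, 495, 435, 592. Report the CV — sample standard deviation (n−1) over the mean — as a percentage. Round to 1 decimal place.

n = 11, Σ = 6124, M = 556.7273
Σ(x−M)² = 95048.182; s = √(95048.182/10) = 97.4927
CV = 97.4927 / 556.7273 = 0.17512 = 17.512%

17.5%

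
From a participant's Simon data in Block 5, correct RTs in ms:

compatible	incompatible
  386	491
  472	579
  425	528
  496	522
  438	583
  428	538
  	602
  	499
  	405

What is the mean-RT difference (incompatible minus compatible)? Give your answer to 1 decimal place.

M(compatible) = 2645/6 = 440.833
M(incompatible) = 4747/9 = 527.444
Difference = 527.444 − 440.833 = 86.611 ms

86.6 ms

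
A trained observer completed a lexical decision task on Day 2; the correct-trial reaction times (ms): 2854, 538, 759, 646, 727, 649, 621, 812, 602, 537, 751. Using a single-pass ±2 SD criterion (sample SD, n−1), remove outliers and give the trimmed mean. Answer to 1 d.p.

n = 11, ΣRT = 9496, M = 863.273
Σ(x−M)² = 4440008.18; s = √(4440008.18/10) = 666.334
Cutoffs: 863.273 ± 2·666.334 → [-469.4, 2195.9]
Outside: 2854 → excluded.
Retained (n=10): Σ = 6642, mean = 6642/10 = 664.200

664.2 ms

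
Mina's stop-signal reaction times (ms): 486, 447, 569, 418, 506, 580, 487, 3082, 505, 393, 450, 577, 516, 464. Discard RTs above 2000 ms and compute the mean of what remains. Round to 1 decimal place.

Excluded: 3082
Retained (n=13): Σ = 6398
Mean = 6398/13 = 492.1538

492.2 ms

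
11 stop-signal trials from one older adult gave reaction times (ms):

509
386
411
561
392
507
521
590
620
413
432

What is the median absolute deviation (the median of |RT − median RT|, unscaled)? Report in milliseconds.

83 ms

Sorted: 386, 392, 411, 413, 432, 507, 509, 521, 561, 590, 620 → median = 507
|x − 507|: 2, 121, 96, 54, 115, 0, 14, 83, 113, 94, 75
Sorted deviations: 0, 2, 14, 54, 75, 83, 94, 96, 113, 115, 121 → MAD = 83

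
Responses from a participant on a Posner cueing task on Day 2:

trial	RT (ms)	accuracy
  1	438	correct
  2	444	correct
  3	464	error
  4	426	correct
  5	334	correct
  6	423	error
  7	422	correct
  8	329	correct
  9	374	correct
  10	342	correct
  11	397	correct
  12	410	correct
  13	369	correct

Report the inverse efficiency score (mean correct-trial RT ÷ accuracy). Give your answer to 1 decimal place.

460.4 ms

Correct trials (n=11): 438, 444, 426, 334, 422, 329, 374, 342, 397, 410, 369
Mean correct RT = 4285/11 = 389.5455 ms
Proportion correct = 11/13
IES = 389.5455 / (11/13) = 460.372 ms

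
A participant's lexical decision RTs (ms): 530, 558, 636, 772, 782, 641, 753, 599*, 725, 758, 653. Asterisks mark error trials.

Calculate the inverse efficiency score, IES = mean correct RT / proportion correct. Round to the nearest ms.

Correct trials (n=10): 530, 558, 636, 772, 782, 641, 753, 725, 758, 653
Mean correct RT = 6808/10 = 680.8000 ms
Proportion correct = 10/11
IES = 680.8000 / (10/11) = 748.880 ms

749 ms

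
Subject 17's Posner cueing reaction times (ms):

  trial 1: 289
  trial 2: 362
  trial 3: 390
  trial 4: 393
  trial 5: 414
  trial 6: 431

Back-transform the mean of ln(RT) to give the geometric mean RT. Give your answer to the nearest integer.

ln(RT): 5.6664, 5.8916, 5.9661, 5.9738, 6.0259, 6.0661
Mean ln(RT) = 35.5900/6 = 5.93167
Geometric mean = exp(5.93167) = 376.78 ms

377 ms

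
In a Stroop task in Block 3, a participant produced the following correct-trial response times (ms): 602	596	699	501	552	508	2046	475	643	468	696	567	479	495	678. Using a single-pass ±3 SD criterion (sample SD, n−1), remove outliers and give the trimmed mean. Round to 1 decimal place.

n = 15, ΣRT = 10005, M = 667.000
Σ(x−M)² = 2130924.00; s = √(2130924.00/14) = 390.140
Cutoffs: 667.000 ± 3·390.140 → [-503.4, 1837.4]
Outside: 2046 → excluded.
Retained (n=14): Σ = 7959, mean = 7959/14 = 568.500

568.5 ms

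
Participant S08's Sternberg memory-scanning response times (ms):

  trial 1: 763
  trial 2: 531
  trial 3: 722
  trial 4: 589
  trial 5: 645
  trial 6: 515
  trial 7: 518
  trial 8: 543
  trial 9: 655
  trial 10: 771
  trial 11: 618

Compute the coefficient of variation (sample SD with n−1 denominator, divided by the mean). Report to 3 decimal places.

n = 11, Σ = 6870, M = 624.5455
Σ(x−M)² = 91520.727; s = √(91520.727/10) = 95.6665
CV = 95.6665 / 624.5455 = 0.15318

0.153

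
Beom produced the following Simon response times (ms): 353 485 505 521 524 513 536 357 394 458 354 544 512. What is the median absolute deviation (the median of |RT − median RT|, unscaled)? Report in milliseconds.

Sorted: 353, 354, 357, 394, 458, 485, 505, 512, 513, 521, 524, 536, 544 → median = 505
|x − 505|: 152, 20, 0, 16, 19, 8, 31, 148, 111, 47, 151, 39, 7
Sorted deviations: 0, 7, 8, 16, 19, 20, 31, 39, 47, 111, 148, 151, 152 → MAD = 31

31 ms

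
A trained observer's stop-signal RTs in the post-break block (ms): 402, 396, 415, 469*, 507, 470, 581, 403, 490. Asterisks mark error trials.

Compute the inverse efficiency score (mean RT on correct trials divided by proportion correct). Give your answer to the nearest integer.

Correct trials (n=8): 402, 396, 415, 507, 470, 581, 403, 490
Mean correct RT = 3664/8 = 458.0000 ms
Proportion correct = 8/9
IES = 458.0000 / (8/9) = 515.250 ms

515 ms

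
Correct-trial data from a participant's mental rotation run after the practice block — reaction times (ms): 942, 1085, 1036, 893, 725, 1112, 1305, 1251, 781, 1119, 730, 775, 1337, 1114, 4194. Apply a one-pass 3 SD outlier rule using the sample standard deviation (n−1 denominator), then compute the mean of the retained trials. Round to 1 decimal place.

n = 15, ΣRT = 18399, M = 1226.600
Σ(x−M)² = 10011163.60; s = √(10011163.60/14) = 845.626
Cutoffs: 1226.600 ± 3·845.626 → [-1310.3, 3763.5]
Outside: 4194 → excluded.
Retained (n=14): Σ = 14205, mean = 14205/14 = 1014.643

1014.6 ms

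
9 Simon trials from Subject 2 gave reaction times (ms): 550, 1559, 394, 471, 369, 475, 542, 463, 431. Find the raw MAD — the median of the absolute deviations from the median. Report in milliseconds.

71 ms

Sorted: 369, 394, 431, 463, 471, 475, 542, 550, 1559 → median = 471
|x − 471|: 79, 1088, 77, 0, 102, 4, 71, 8, 40
Sorted deviations: 0, 4, 8, 40, 71, 77, 79, 102, 1088 → MAD = 71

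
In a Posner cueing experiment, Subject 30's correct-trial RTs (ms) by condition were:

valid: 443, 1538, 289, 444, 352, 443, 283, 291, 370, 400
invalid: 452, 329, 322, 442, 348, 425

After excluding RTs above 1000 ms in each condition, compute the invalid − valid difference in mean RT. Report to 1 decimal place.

18.0 ms

valid: exclude 1538
M(valid) = 3315/9 = 368.333
M(invalid) = 2318/6 = 386.333
Difference = 386.333 − 368.333 = 18.000 ms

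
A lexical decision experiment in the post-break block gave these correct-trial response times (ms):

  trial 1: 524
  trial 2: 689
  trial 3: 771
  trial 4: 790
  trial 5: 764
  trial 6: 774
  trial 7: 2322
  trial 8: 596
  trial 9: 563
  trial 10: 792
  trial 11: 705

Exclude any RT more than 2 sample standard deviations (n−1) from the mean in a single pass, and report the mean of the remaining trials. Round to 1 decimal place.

696.8 ms

n = 11, ΣRT = 9290, M = 844.545
Σ(x−M)² = 2492940.73; s = √(2492940.73/10) = 499.294
Cutoffs: 844.545 ± 2·499.294 → [-154.0, 1843.1]
Outside: 2322 → excluded.
Retained (n=10): Σ = 6968, mean = 6968/10 = 696.800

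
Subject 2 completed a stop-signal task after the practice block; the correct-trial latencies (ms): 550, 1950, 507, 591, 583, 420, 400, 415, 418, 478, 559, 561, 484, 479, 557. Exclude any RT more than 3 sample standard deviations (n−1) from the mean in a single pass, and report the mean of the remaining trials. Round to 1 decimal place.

500.1 ms

n = 15, ΣRT = 8952, M = 596.800
Σ(x−M)² = 2021646.40; s = √(2021646.40/14) = 380.004
Cutoffs: 596.800 ± 3·380.004 → [-543.2, 1736.8]
Outside: 1950 → excluded.
Retained (n=14): Σ = 7002, mean = 7002/14 = 500.143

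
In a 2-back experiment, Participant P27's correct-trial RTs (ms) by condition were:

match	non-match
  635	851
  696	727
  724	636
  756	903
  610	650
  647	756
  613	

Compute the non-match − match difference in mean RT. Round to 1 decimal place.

85.1 ms

M(match) = 4681/7 = 668.714
M(non-match) = 4523/6 = 753.833
Difference = 753.833 − 668.714 = 85.119 ms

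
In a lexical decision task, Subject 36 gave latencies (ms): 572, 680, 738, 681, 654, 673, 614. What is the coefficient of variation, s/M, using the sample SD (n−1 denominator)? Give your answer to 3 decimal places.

n = 7, Σ = 4612, M = 658.8571
Σ(x−M)² = 16980.857; s = √(16980.857/6) = 53.1991
CV = 53.1991 / 658.8571 = 0.08074

0.081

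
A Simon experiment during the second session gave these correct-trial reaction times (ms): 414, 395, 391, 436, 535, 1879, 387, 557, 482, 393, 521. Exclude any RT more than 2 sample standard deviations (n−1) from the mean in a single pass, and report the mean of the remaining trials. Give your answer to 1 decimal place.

n = 11, ΣRT = 6390, M = 580.909
Σ(x−M)² = 1893486.91; s = √(1893486.91/10) = 435.142
Cutoffs: 580.909 ± 2·435.142 → [-289.4, 1451.2]
Outside: 1879 → excluded.
Retained (n=10): Σ = 4511, mean = 4511/10 = 451.100

451.1 ms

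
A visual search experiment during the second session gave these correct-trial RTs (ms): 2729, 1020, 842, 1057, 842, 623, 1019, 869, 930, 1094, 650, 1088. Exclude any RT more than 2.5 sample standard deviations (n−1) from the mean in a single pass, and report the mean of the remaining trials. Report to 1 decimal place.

n = 12, ΣRT = 12763, M = 1063.583
Σ(x−M)² = 3298134.92; s = √(3298134.92/11) = 547.568
Cutoffs: 1063.583 ± 2.5·547.568 → [-305.3, 2432.5]
Outside: 2729 → excluded.
Retained (n=11): Σ = 10034, mean = 10034/11 = 912.182

912.2 ms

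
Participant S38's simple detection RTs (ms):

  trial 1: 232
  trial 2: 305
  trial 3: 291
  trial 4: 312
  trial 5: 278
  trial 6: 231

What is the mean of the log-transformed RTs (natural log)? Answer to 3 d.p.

5.609

ln(RT): 5.4467, 5.7203, 5.6733, 5.7430, 5.6276, 5.4424
Σ ln(RT) = 33.6534
Mean = 33.6534/6 = 5.60890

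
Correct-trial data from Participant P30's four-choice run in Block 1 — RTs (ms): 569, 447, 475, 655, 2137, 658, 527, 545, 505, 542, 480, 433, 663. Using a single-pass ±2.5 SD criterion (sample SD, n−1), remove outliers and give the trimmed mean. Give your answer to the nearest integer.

n = 13, ΣRT = 8636, M = 664.308
Σ(x−M)² = 2421992.77; s = √(2421992.77/12) = 449.258
Cutoffs: 664.308 ± 2.5·449.258 → [-458.8, 1787.5]
Outside: 2137 → excluded.
Retained (n=12): Σ = 6499, mean = 6499/12 = 541.583

542 ms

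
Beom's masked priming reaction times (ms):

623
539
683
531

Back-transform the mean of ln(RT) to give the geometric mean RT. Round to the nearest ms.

ln(RT): 6.4345, 6.2897, 6.5265, 6.2748
Mean ln(RT) = 25.5255/4 = 6.38138
Geometric mean = exp(6.38138) = 590.74 ms

591 ms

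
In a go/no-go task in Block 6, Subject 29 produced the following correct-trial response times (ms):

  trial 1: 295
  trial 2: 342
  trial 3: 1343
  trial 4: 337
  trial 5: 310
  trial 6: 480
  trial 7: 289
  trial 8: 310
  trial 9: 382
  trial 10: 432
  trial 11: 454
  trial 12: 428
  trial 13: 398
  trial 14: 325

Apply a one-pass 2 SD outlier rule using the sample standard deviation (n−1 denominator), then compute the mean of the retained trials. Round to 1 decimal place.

367.8 ms

n = 14, ΣRT = 6125, M = 437.500
Σ(x−M)² = 933517.50; s = √(933517.50/13) = 267.972
Cutoffs: 437.500 ± 2·267.972 → [-98.4, 973.4]
Outside: 1343 → excluded.
Retained (n=13): Σ = 4782, mean = 4782/13 = 367.846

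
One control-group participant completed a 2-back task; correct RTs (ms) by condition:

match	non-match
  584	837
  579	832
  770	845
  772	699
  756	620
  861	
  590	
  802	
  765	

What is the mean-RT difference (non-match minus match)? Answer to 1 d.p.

M(match) = 6479/9 = 719.889
M(non-match) = 3833/5 = 766.600
Difference = 766.600 − 719.889 = 46.711 ms

46.7 ms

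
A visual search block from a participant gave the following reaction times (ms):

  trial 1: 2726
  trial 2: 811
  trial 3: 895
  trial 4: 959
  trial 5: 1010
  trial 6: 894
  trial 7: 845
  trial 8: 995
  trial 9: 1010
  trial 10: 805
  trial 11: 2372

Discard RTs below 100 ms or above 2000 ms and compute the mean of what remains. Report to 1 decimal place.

Excluded: 2372, 2726
Retained (n=9): Σ = 8224
Mean = 8224/9 = 913.7778

913.8 ms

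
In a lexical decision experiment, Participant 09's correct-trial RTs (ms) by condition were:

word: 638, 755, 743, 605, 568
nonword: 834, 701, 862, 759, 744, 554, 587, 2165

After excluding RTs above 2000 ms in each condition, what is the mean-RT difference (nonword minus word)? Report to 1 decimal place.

nonword: exclude 2165
M(word) = 3309/5 = 661.800
M(nonword) = 5041/7 = 720.143
Difference = 720.143 − 661.800 = 58.343 ms

58.3 ms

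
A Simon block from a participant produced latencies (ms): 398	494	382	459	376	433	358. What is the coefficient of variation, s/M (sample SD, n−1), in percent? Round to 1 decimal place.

n = 7, Σ = 2900, M = 414.2857
Σ(x−M)² = 14645.429; s = √(14645.429/6) = 49.4055
CV = 49.4055 / 414.2857 = 0.11925 = 11.925%

11.9%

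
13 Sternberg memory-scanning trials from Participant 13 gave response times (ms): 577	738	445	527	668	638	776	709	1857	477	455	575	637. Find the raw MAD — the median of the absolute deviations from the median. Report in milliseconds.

Sorted: 445, 455, 477, 527, 575, 577, 637, 638, 668, 709, 738, 776, 1857 → median = 637
|x − 637|: 60, 101, 192, 110, 31, 1, 139, 72, 1220, 160, 182, 62, 0
Sorted deviations: 0, 1, 31, 60, 62, 72, 101, 110, 139, 160, 182, 192, 1220 → MAD = 101

101 ms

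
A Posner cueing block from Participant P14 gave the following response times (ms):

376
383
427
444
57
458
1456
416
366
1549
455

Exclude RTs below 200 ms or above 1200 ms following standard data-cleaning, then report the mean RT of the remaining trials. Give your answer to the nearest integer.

416 ms

Excluded: 57, 1456, 1549
Retained (n=8): Σ = 3325
Mean = 3325/8 = 415.6250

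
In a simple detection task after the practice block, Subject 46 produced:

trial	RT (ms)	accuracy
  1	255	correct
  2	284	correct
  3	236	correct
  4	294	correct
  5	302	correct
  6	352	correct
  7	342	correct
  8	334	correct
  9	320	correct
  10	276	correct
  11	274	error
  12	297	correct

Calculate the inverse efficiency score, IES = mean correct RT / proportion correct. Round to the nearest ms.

Correct trials (n=11): 255, 284, 236, 294, 302, 352, 342, 334, 320, 276, 297
Mean correct RT = 3292/11 = 299.2727 ms
Proportion correct = 11/12
IES = 299.2727 / (11/12) = 326.479 ms

326 ms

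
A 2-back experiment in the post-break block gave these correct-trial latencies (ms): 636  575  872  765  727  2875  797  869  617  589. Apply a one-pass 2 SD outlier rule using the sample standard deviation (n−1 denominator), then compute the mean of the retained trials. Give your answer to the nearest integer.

716 ms

n = 10, ΣRT = 9322, M = 932.200
Σ(x−M)² = 4302895.60; s = √(4302895.60/9) = 691.447
Cutoffs: 932.200 ± 2·691.447 → [-450.7, 2315.1]
Outside: 2875 → excluded.
Retained (n=9): Σ = 6447, mean = 6447/9 = 716.333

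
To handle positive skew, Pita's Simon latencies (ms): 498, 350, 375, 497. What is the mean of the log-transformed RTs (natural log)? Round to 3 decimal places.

6.051

ln(RT): 6.2106, 5.8579, 5.9269, 6.2086
Σ ln(RT) = 24.2040
Mean = 24.2040/4 = 6.05101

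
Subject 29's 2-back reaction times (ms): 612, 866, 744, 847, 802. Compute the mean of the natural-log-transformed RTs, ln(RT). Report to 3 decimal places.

6.644

ln(RT): 6.4167, 6.7639, 6.6120, 6.7417, 6.6871
Σ ln(RT) = 33.2215
Mean = 33.2215/5 = 6.64429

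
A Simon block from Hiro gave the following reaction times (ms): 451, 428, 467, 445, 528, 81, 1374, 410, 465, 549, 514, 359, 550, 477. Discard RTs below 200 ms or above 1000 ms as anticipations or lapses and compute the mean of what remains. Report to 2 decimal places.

Excluded: 81, 1374
Retained (n=12): Σ = 5643
Mean = 5643/12 = 470.2500

470.25 ms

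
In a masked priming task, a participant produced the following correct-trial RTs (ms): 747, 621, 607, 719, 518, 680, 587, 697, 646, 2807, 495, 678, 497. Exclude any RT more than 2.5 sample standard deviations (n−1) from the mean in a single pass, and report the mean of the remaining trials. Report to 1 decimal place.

n = 13, ΣRT = 10299, M = 792.231
Σ(x−M)² = 4479260.31; s = √(4479260.31/12) = 610.960
Cutoffs: 792.231 ± 2.5·610.960 → [-735.2, 2319.6]
Outside: 2807 → excluded.
Retained (n=12): Σ = 7492, mean = 7492/12 = 624.333

624.3 ms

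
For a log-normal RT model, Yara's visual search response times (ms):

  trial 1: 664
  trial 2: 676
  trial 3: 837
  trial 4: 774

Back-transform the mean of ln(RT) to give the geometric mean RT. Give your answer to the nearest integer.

ln(RT): 6.4983, 6.5162, 6.7298, 6.6516
Mean ln(RT) = 26.3959/4 = 6.59897
Geometric mean = exp(6.59897) = 734.34 ms

734 ms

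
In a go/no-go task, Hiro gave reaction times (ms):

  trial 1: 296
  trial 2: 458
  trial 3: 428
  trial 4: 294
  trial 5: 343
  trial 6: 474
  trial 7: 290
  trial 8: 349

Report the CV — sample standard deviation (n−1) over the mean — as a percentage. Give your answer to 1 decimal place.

20.8%

n = 8, Σ = 2932, M = 366.5000
Σ(x−M)² = 40648.000; s = √(40648.000/7) = 76.2027
CV = 76.2027 / 366.5000 = 0.20792 = 20.792%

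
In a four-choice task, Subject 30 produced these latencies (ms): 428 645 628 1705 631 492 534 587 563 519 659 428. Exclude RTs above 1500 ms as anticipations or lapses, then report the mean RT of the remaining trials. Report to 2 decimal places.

Excluded: 1705
Retained (n=11): Σ = 6114
Mean = 6114/11 = 555.8182

555.82 ms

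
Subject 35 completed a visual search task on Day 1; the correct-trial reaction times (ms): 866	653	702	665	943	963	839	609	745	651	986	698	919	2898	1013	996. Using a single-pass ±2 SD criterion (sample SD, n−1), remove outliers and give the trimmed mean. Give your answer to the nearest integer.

n = 16, ΣRT = 15146, M = 946.625
Σ(x−M)² = 4364607.75; s = √(4364607.75/15) = 539.420
Cutoffs: 946.625 ± 2·539.420 → [-132.2, 2025.5]
Outside: 2898 → excluded.
Retained (n=15): Σ = 12248, mean = 12248/15 = 816.533

817 ms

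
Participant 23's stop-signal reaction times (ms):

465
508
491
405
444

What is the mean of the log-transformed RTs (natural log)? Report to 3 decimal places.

ln(RT): 6.1420, 6.2305, 6.1964, 6.0039, 6.0958
Σ ln(RT) = 30.6687
Mean = 30.6687/5 = 6.13373

6.134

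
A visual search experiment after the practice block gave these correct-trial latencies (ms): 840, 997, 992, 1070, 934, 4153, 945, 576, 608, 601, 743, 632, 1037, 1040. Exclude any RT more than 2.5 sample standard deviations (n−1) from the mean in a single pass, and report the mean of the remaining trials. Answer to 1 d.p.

847.3 ms

n = 14, ΣRT = 15168, M = 1083.429
Σ(x−M)² = 10579001.43; s = √(10579001.43/13) = 902.092
Cutoffs: 1083.429 ± 2.5·902.092 → [-1171.8, 3338.7]
Outside: 4153 → excluded.
Retained (n=13): Σ = 11015, mean = 11015/13 = 847.308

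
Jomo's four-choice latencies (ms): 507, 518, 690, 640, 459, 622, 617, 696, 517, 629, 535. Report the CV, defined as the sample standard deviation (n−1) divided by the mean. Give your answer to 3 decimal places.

n = 11, Σ = 6430, M = 584.5455
Σ(x−M)² = 64270.727; s = √(64270.727/10) = 80.1690
CV = 80.1690 / 584.5455 = 0.13715

0.137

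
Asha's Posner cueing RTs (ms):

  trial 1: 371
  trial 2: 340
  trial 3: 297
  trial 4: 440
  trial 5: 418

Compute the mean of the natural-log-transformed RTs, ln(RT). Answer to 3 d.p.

ln(RT): 5.9162, 5.8289, 5.6937, 6.0868, 6.0355
Σ ln(RT) = 29.5611
Mean = 29.5611/5 = 5.91223

5.912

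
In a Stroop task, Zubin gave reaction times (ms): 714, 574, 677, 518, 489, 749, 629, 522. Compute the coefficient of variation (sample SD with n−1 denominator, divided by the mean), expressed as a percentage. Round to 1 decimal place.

16.1%

n = 8, Σ = 4872, M = 609.0000
Σ(x−M)² = 67124.000; s = √(67124.000/7) = 97.9242
CV = 97.9242 / 609.0000 = 0.16080 = 16.080%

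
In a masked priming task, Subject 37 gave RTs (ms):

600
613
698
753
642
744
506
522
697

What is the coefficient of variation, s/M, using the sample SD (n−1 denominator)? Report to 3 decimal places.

0.140

n = 9, Σ = 5775, M = 641.6667
Σ(x−M)² = 64386.000; s = √(64386.000/8) = 89.7120
CV = 89.7120 / 641.6667 = 0.13981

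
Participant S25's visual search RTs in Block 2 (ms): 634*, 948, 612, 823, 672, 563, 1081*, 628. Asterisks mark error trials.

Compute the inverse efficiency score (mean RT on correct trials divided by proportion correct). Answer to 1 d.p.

943.6 ms

Correct trials (n=6): 948, 612, 823, 672, 563, 628
Mean correct RT = 4246/6 = 707.6667 ms
Proportion correct = 6/8
IES = 707.6667 / (6/8) = 943.556 ms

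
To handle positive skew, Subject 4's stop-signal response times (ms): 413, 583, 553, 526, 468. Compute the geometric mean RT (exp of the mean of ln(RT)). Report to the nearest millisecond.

505 ms

ln(RT): 6.0234, 6.3682, 6.3154, 6.2653, 6.1485
Mean ln(RT) = 31.1208/5 = 6.22415
Geometric mean = exp(6.22415) = 504.80 ms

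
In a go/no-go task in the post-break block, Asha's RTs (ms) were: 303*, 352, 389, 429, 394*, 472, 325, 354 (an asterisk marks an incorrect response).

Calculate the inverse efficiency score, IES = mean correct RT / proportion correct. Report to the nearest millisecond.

Correct trials (n=6): 352, 389, 429, 472, 325, 354
Mean correct RT = 2321/6 = 386.8333 ms
Proportion correct = 6/8
IES = 386.8333 / (6/8) = 515.778 ms

516 ms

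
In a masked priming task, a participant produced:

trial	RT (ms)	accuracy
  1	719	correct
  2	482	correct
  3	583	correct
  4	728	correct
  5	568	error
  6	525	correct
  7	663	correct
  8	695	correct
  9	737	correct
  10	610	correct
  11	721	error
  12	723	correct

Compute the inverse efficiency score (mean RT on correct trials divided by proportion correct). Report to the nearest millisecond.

Correct trials (n=10): 719, 482, 583, 728, 525, 663, 695, 737, 610, 723
Mean correct RT = 6465/10 = 646.5000 ms
Proportion correct = 10/12
IES = 646.5000 / (10/12) = 775.800 ms

776 ms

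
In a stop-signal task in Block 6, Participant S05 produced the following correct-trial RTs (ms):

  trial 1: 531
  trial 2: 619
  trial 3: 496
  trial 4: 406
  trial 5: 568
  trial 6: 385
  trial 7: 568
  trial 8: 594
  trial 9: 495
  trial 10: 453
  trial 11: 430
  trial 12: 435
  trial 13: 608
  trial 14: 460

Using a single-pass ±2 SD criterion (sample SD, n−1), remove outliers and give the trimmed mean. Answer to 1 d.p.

503.4 ms

n = 14, ΣRT = 7048, M = 503.429
Σ(x−M)² = 79741.43; s = √(79741.43/13) = 78.320
Cutoffs: 503.429 ± 2·78.320 → [346.8, 660.1]
No RTs fall outside the cutoffs; all 14 retained. Mean = 7048/14 = 503.429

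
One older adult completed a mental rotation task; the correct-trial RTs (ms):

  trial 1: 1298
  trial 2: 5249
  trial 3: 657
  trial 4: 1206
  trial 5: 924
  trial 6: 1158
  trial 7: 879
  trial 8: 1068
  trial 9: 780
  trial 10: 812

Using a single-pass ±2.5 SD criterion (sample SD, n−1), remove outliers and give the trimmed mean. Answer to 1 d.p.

975.8 ms

n = 10, ΣRT = 14031, M = 1403.100
Σ(x−M)² = 16811742.90; s = √(16811742.90/9) = 1366.738
Cutoffs: 1403.100 ± 2.5·1366.738 → [-2013.7, 4819.9]
Outside: 5249 → excluded.
Retained (n=9): Σ = 8782, mean = 8782/9 = 975.778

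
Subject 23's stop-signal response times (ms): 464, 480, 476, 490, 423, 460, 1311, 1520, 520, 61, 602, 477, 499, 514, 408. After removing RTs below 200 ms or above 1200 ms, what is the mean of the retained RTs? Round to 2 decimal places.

Excluded: 61, 1311, 1520
Retained (n=12): Σ = 5813
Mean = 5813/12 = 484.4167

484.42 ms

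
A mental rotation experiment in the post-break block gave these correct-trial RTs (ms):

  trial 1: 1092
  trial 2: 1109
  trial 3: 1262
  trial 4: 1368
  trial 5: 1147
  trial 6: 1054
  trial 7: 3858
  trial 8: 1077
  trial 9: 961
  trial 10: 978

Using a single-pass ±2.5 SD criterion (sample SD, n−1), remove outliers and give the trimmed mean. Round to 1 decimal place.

n = 10, ΣRT = 13906, M = 1390.600
Σ(x−M)² = 6899352.40; s = √(6899352.40/9) = 875.554
Cutoffs: 1390.600 ± 2.5·875.554 → [-798.3, 3579.5]
Outside: 3858 → excluded.
Retained (n=9): Σ = 10048, mean = 10048/9 = 1116.444

1116.4 ms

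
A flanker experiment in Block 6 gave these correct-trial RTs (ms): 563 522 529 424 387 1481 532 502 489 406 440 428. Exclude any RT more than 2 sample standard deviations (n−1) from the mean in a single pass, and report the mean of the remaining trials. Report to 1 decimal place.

474.7 ms

n = 12, ΣRT = 6703, M = 558.583
Σ(x−M)² = 963784.92; s = √(963784.92/11) = 296.001
Cutoffs: 558.583 ± 2·296.001 → [-33.4, 1150.6]
Outside: 1481 → excluded.
Retained (n=11): Σ = 5222, mean = 5222/11 = 474.727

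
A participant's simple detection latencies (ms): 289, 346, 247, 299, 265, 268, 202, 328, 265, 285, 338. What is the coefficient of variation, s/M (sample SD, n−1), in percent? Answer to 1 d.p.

14.9%

n = 11, Σ = 3132, M = 284.7273
Σ(x−M)² = 18012.182; s = √(18012.182/10) = 42.4408
CV = 42.4408 / 284.7273 = 0.14906 = 14.906%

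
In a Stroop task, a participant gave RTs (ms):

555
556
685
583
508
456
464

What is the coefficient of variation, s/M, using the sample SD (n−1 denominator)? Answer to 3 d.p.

0.145

n = 7, Σ = 3807, M = 543.8571
Σ(x−M)² = 37106.857; s = √(37106.857/6) = 78.6414
CV = 78.6414 / 543.8571 = 0.14460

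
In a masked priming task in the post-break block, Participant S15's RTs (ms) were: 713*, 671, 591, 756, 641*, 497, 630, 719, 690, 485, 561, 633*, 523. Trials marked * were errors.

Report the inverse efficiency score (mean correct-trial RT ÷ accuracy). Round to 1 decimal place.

Correct trials (n=10): 671, 591, 756, 497, 630, 719, 690, 485, 561, 523
Mean correct RT = 6123/10 = 612.3000 ms
Proportion correct = 10/13
IES = 612.3000 / (10/13) = 795.990 ms

796.0 ms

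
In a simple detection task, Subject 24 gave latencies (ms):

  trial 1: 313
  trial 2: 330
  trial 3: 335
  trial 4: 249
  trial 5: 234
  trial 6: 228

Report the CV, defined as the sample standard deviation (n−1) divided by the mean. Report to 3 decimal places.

n = 6, Σ = 1689, M = 281.5000
Σ(x−M)² = 12381.500; s = √(12381.500/5) = 49.7624
CV = 49.7624 / 281.5000 = 0.17678

0.177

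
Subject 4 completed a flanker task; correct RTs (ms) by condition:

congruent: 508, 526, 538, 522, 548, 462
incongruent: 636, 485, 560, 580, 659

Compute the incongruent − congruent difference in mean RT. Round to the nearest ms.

67 ms

M(congruent) = 3104/6 = 517.333
M(incongruent) = 2920/5 = 584.000
Difference = 584.000 − 517.333 = 66.667 ms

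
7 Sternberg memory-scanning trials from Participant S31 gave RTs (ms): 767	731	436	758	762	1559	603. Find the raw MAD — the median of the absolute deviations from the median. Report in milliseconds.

27 ms

Sorted: 436, 603, 731, 758, 762, 767, 1559 → median = 758
|x − 758|: 9, 27, 322, 0, 4, 801, 155
Sorted deviations: 0, 4, 9, 27, 155, 322, 801 → MAD = 27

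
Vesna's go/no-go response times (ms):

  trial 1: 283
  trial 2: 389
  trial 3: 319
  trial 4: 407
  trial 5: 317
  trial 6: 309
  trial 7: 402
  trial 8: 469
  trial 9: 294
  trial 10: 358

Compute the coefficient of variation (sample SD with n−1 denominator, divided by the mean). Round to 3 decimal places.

0.170

n = 10, Σ = 3547, M = 354.7000
Σ(x−M)² = 32834.100; s = √(32834.100/9) = 60.4006
CV = 60.4006 / 354.7000 = 0.17029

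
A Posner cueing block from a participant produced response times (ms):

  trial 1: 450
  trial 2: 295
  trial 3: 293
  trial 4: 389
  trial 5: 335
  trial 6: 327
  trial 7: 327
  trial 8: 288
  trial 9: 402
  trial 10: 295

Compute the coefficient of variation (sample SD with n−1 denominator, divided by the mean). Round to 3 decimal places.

n = 10, Σ = 3401, M = 340.1000
Σ(x−M)² = 27670.900; s = √(27670.900/9) = 55.4486
CV = 55.4486 / 340.1000 = 0.16304

0.163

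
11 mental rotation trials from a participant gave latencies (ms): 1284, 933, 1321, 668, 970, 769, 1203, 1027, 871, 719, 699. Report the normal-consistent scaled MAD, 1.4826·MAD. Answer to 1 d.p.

317.3 ms

Sorted: 668, 699, 719, 769, 871, 933, 970, 1027, 1203, 1284, 1321 → median = 933
|x − 933| sorted: 0, 37, 62, 94, 164, 214, 234, 265, 270, 351, 388 → MAD = 214
Robust SD ≈ 1.4826 × 214 = 317.276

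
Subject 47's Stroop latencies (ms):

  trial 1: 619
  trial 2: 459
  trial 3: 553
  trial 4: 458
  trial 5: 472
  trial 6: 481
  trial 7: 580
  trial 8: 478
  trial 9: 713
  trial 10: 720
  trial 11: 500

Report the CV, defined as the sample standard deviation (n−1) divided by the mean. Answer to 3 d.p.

n = 11, Σ = 6033, M = 548.4545
Σ(x−M)² = 96386.727; s = √(96386.727/10) = 98.1767
CV = 98.1767 / 548.4545 = 0.17901

0.179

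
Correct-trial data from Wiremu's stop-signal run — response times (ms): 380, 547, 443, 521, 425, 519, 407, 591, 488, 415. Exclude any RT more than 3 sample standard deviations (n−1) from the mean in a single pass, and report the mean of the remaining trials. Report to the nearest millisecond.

n = 10, ΣRT = 4736, M = 473.600
Σ(x−M)² = 43614.40; s = √(43614.40/9) = 69.614
Cutoffs: 473.600 ± 3·69.614 → [264.8, 682.4]
No RTs fall outside the cutoffs; all 10 retained. Mean = 4736/10 = 473.600

474 ms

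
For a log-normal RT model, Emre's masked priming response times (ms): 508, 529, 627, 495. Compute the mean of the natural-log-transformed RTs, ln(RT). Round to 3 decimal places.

ln(RT): 6.2305, 6.2710, 6.4409, 6.2046
Σ ln(RT) = 25.1470
Mean = 25.1470/4 = 6.28674

6.287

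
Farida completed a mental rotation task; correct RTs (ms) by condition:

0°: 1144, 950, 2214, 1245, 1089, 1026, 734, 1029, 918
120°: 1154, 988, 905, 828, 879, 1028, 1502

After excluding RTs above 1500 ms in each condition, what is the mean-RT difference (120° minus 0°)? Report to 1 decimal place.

0°: exclude 2214
120°: exclude 1502
M(0°) = 8135/8 = 1016.875
M(120°) = 5782/6 = 963.667
Difference = 963.667 − 1016.875 = -53.208 ms

-53.2 ms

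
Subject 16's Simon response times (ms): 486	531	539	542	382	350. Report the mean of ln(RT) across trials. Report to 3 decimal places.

ln(RT): 6.1862, 6.2748, 6.2897, 6.2953, 5.9454, 5.8579
Σ ln(RT) = 36.8493
Mean = 36.8493/6 = 6.14155

6.142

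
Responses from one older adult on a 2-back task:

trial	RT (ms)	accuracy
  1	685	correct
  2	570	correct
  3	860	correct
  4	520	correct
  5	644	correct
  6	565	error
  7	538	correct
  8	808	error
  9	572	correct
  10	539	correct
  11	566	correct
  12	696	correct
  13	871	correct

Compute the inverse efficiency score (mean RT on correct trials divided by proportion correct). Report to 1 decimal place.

758.6 ms

Correct trials (n=11): 685, 570, 860, 520, 644, 538, 572, 539, 566, 696, 871
Mean correct RT = 7061/11 = 641.9091 ms
Proportion correct = 11/13
IES = 641.9091 / (11/13) = 758.620 ms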